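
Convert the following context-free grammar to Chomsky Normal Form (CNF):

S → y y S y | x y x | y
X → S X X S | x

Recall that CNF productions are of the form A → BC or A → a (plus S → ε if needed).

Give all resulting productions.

TY → y; TX → x; S → y; X → x; S → TY X0; X0 → TY X1; X1 → S TY; S → TX X2; X2 → TY TX; X → S X3; X3 → X X4; X4 → X S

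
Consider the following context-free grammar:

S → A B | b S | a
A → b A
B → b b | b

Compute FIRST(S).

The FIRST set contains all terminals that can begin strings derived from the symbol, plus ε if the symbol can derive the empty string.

We compute FIRST(S) using the standard algorithm.
FIRST(A) = {b}
FIRST(B) = {b}
FIRST(S) = {a, b}
Therefore, FIRST(S) = {a, b}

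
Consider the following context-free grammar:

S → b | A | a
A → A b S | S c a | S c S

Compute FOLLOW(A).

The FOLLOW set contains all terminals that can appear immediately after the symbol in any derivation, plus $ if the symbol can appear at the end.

We compute FOLLOW(A) using the standard algorithm.
FOLLOW(S) starts with {$}.
FIRST(A) = {a, b}
FIRST(S) = {a, b}
FOLLOW(A) = {$, b, c}
FOLLOW(S) = {$, b, c}
Therefore, FOLLOW(A) = {$, b, c}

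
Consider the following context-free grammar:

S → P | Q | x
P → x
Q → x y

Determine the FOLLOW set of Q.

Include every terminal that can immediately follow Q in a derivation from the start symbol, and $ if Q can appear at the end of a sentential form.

We compute FOLLOW(Q) using the standard algorithm.
FOLLOW(S) starts with {$}.
FIRST(P) = {x}
FIRST(Q) = {x}
FIRST(S) = {x}
FOLLOW(P) = {$}
FOLLOW(Q) = {$}
FOLLOW(S) = {$}
Therefore, FOLLOW(Q) = {$}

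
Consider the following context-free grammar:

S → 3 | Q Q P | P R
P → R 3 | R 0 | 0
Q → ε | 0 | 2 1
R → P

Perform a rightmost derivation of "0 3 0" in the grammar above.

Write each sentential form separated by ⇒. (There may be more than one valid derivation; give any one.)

S ⇒ P R ⇒ P P ⇒ P 0 ⇒ R 3 0 ⇒ P 3 0 ⇒ 0 3 0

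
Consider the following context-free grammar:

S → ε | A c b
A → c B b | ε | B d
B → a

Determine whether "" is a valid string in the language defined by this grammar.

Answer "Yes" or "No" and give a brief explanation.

Yes - a valid derivation exists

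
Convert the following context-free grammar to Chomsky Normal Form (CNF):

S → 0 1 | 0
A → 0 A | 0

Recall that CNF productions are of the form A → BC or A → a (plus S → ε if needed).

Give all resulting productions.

T0 → 0; T1 → 1; S → 0; A → 0; S → T0 T1; A → T0 A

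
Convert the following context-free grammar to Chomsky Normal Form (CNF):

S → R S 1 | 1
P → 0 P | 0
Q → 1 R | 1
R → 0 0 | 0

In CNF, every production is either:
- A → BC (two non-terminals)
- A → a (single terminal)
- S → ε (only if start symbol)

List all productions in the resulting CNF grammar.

T1 → 1; S → 1; T0 → 0; P → 0; Q → 1; R → 0; S → R X0; X0 → S T1; P → T0 P; Q → T1 R; R → T0 T0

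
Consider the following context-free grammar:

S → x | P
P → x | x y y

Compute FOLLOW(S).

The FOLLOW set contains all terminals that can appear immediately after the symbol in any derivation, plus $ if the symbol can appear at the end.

We compute FOLLOW(S) using the standard algorithm.
FOLLOW(S) starts with {$}.
FIRST(P) = {x}
FIRST(S) = {x}
FOLLOW(P) = {$}
FOLLOW(S) = {$}
Therefore, FOLLOW(S) = {$}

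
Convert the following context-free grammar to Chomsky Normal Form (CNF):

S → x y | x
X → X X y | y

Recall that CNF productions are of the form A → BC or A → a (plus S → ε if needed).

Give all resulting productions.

TX → x; TY → y; S → x; X → y; S → TX TY; X → X X0; X0 → X TY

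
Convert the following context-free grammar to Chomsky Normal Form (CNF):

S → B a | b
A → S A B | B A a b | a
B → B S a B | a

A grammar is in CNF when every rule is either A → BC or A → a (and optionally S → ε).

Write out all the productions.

TA → a; S → b; TB → b; A → a; B → a; S → B TA; A → S X0; X0 → A B; A → B X1; X1 → A X2; X2 → TA TB; B → B X3; X3 → S X4; X4 → TA B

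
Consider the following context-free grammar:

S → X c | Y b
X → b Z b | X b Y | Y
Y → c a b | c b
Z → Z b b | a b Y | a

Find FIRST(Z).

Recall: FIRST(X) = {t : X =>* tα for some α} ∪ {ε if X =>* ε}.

We compute FIRST(Z) using the standard algorithm.
FIRST(S) = {b, c}
FIRST(X) = {b, c}
FIRST(Y) = {c}
FIRST(Z) = {a}
Therefore, FIRST(Z) = {a}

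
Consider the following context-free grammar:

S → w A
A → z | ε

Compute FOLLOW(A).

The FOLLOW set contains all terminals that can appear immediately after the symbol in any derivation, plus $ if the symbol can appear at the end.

We compute FOLLOW(A) using the standard algorithm.
FOLLOW(S) starts with {$}.
FIRST(A) = {z, ε}
FIRST(S) = {w}
FOLLOW(A) = {$}
FOLLOW(S) = {$}
Therefore, FOLLOW(A) = {$}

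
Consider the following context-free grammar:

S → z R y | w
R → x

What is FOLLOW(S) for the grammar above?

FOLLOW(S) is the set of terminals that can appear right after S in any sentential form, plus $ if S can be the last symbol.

We compute FOLLOW(S) using the standard algorithm.
FOLLOW(S) starts with {$}.
FIRST(R) = {x}
FIRST(S) = {w, z}
FOLLOW(R) = {y}
FOLLOW(S) = {$}
Therefore, FOLLOW(S) = {$}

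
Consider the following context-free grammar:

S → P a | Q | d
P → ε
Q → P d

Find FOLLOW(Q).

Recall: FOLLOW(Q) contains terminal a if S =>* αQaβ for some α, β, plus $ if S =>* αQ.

We compute FOLLOW(Q) using the standard algorithm.
FOLLOW(S) starts with {$}.
FIRST(P) = {ε}
FIRST(Q) = {d}
FIRST(S) = {a, d}
FOLLOW(P) = {a, d}
FOLLOW(Q) = {$}
FOLLOW(S) = {$}
Therefore, FOLLOW(Q) = {$}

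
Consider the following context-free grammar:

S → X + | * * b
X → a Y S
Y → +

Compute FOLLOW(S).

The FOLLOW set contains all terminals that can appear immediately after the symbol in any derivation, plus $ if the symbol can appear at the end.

We compute FOLLOW(S) using the standard algorithm.
FOLLOW(S) starts with {$}.
FIRST(S) = {*, a}
FIRST(X) = {a}
FIRST(Y) = {+}
FOLLOW(S) = {$, +}
FOLLOW(X) = {+}
FOLLOW(Y) = {*, a}
Therefore, FOLLOW(S) = {$, +}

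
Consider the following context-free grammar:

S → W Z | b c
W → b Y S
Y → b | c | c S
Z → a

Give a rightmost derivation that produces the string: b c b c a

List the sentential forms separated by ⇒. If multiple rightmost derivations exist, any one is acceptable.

S ⇒ W Z ⇒ W a ⇒ b Y S a ⇒ b Y b c a ⇒ b c b c a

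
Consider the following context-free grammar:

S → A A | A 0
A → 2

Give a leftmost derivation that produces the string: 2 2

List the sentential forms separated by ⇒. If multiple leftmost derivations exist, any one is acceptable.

S ⇒ A A ⇒ 2 A ⇒ 2 2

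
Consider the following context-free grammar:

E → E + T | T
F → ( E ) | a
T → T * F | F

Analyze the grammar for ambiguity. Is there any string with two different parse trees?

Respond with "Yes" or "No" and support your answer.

No - the grammar is unambiguous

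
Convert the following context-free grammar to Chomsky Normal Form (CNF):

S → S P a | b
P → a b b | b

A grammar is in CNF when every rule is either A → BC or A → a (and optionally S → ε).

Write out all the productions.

TA → a; S → b; TB → b; P → b; S → S X0; X0 → P TA; P → TA X1; X1 → TB TB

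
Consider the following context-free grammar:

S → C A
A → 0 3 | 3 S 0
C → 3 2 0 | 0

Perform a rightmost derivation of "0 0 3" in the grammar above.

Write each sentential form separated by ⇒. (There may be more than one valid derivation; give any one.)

S ⇒ C A ⇒ C 0 3 ⇒ 0 0 3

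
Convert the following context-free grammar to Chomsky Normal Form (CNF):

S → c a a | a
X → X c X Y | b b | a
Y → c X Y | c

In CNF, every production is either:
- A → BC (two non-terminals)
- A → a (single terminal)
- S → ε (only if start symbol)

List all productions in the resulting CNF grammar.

TC → c; TA → a; S → a; TB → b; X → a; Y → c; S → TC X0; X0 → TA TA; X → X X1; X1 → TC X2; X2 → X Y; X → TB TB; Y → TC X3; X3 → X Y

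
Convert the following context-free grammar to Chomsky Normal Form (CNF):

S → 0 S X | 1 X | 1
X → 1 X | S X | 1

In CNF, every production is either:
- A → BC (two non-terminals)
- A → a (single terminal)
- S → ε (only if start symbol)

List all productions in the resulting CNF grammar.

T0 → 0; T1 → 1; S → 1; X → 1; S → T0 X0; X0 → S X; S → T1 X; X → T1 X; X → S X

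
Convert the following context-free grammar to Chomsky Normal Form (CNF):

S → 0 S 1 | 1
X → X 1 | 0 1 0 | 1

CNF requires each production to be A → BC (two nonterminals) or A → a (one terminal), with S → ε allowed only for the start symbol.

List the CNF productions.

T0 → 0; T1 → 1; S → 1; X → 1; S → T0 X0; X0 → S T1; X → X T1; X → T0 X1; X1 → T1 T0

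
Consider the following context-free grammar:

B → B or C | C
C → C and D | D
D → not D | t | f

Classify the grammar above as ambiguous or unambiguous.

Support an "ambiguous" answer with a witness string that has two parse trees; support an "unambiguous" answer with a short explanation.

Unambiguous - every string in the language has a unique parse tree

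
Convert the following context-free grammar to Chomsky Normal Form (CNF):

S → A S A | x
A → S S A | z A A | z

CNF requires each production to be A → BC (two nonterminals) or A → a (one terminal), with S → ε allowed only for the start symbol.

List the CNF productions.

S → x; TZ → z; A → z; S → A X0; X0 → S A; A → S X1; X1 → S A; A → TZ X2; X2 → A A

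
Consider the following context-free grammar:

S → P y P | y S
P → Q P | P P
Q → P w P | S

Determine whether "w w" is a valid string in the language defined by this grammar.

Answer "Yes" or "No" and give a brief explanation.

No - no valid derivation exists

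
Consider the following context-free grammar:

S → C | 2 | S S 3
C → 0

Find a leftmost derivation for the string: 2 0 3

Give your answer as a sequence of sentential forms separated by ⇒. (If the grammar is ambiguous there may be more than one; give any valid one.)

S ⇒ S S 3 ⇒ 2 S 3 ⇒ 2 C 3 ⇒ 2 0 3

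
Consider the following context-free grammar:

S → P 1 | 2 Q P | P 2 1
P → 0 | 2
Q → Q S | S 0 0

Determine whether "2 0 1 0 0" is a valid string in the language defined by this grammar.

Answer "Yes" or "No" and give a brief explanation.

No - no valid derivation exists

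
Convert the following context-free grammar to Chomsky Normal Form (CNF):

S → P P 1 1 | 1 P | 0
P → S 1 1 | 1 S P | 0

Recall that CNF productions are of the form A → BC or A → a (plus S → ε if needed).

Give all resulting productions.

T1 → 1; S → 0; P → 0; S → P X0; X0 → P X1; X1 → T1 T1; S → T1 P; P → S X2; X2 → T1 T1; P → T1 X3; X3 → S P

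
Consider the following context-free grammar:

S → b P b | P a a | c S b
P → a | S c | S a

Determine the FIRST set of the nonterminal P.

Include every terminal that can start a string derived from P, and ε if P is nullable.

We compute FIRST(P) using the standard algorithm.
FIRST(P) = {a, b, c}
FIRST(S) = {a, b, c}
Therefore, FIRST(P) = {a, b, c}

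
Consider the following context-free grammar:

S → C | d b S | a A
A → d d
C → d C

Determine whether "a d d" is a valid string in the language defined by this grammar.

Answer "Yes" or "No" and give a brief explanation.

Yes - a valid derivation exists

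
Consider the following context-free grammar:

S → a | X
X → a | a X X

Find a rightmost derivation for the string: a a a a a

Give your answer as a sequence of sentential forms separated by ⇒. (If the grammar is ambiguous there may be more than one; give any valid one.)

S ⇒ X ⇒ a X X ⇒ a X a ⇒ a a X X a ⇒ a a X a a ⇒ a a a a a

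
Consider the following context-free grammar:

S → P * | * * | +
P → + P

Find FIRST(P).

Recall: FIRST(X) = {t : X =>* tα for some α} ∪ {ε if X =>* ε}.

We compute FIRST(P) using the standard algorithm.
FIRST(P) = {+}
FIRST(S) = {*, +}
Therefore, FIRST(P) = {+}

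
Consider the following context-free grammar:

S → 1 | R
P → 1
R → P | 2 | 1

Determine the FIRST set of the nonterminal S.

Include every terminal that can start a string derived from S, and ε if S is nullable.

We compute FIRST(S) using the standard algorithm.
FIRST(P) = {1}
FIRST(R) = {1, 2}
FIRST(S) = {1, 2}
Therefore, FIRST(S) = {1, 2}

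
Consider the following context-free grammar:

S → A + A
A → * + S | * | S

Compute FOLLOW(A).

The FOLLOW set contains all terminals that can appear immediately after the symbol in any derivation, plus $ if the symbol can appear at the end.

We compute FOLLOW(A) using the standard algorithm.
FOLLOW(S) starts with {$}.
FIRST(A) = {*}
FIRST(S) = {*}
FOLLOW(A) = {$, +}
FOLLOW(S) = {$, +}
Therefore, FOLLOW(A) = {$, +}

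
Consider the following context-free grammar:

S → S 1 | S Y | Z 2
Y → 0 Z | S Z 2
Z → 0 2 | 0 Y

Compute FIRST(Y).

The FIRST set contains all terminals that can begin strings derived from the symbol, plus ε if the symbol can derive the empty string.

We compute FIRST(Y) using the standard algorithm.
FIRST(S) = {0}
FIRST(Y) = {0}
FIRST(Z) = {0}
Therefore, FIRST(Y) = {0}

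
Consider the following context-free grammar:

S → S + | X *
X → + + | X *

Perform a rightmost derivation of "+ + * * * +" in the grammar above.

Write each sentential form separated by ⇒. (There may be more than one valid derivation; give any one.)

S ⇒ S + ⇒ X * + ⇒ X * * + ⇒ X * * * + ⇒ + + * * * +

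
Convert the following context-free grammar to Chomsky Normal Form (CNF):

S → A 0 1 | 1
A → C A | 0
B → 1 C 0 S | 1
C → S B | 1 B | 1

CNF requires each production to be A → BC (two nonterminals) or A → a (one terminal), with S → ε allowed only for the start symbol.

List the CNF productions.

T0 → 0; T1 → 1; S → 1; A → 0; B → 1; C → 1; S → A X0; X0 → T0 T1; A → C A; B → T1 X1; X1 → C X2; X2 → T0 S; C → S B; C → T1 B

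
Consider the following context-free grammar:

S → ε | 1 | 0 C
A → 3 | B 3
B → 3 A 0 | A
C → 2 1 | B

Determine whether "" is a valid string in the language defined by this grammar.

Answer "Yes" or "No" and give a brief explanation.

Yes - a valid derivation exists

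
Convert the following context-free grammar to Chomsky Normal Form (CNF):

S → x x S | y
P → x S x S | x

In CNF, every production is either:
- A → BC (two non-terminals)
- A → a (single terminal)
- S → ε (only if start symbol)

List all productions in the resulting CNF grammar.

TX → x; S → y; P → x; S → TX X0; X0 → TX S; P → TX X1; X1 → S X2; X2 → TX S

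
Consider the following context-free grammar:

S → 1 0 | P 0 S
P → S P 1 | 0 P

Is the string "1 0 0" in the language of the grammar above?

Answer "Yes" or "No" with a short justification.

No - no valid derivation exists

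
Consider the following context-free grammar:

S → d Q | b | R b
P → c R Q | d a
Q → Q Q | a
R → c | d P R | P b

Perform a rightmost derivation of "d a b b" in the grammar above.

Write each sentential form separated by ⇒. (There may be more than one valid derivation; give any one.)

S ⇒ R b ⇒ P b b ⇒ d a b b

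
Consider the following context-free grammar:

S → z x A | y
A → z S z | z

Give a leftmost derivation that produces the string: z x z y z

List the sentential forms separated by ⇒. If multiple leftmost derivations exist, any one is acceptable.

S ⇒ z x A ⇒ z x z S z ⇒ z x z y z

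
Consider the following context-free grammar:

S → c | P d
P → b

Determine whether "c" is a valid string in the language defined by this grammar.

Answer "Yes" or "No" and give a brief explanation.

Yes - a valid derivation exists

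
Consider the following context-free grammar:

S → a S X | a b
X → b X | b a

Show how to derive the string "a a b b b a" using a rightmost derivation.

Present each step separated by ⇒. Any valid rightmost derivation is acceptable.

S ⇒ a S X ⇒ a S b X ⇒ a S b b a ⇒ a a b b b a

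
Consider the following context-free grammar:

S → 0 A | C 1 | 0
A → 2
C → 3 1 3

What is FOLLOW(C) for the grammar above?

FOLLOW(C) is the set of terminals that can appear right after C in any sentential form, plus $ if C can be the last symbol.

We compute FOLLOW(C) using the standard algorithm.
FOLLOW(S) starts with {$}.
FIRST(A) = {2}
FIRST(C) = {3}
FIRST(S) = {0, 3}
FOLLOW(A) = {$}
FOLLOW(C) = {1}
FOLLOW(S) = {$}
Therefore, FOLLOW(C) = {1}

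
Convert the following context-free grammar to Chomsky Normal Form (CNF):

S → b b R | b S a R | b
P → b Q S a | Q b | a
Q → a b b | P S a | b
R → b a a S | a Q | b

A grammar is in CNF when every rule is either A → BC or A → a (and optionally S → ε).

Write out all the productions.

TB → b; TA → a; S → b; P → a; Q → b; R → b; S → TB X0; X0 → TB R; S → TB X1; X1 → S X2; X2 → TA R; P → TB X3; X3 → Q X4; X4 → S TA; P → Q TB; Q → TA X5; X5 → TB TB; Q → P X6; X6 → S TA; R → TB X7; X7 → TA X8; X8 → TA S; R → TA Q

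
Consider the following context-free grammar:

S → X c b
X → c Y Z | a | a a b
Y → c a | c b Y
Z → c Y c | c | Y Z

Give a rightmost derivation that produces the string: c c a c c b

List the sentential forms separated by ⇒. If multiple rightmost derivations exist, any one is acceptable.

S ⇒ X c b ⇒ c Y Z c b ⇒ c Y c c b ⇒ c c a c c b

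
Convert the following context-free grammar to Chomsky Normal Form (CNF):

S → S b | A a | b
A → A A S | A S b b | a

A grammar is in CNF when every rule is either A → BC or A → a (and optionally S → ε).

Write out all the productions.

TB → b; TA → a; S → b; A → a; S → S TB; S → A TA; A → A X0; X0 → A S; A → A X1; X1 → S X2; X2 → TB TB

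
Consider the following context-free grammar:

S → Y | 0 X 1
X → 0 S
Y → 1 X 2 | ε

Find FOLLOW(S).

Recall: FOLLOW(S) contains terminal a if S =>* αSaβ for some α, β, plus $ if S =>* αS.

We compute FOLLOW(S) using the standard algorithm.
FOLLOW(S) starts with {$}.
FIRST(S) = {0, 1, ε}
FIRST(X) = {0}
FIRST(Y) = {1, ε}
FOLLOW(S) = {$, 1, 2}
FOLLOW(X) = {1, 2}
FOLLOW(Y) = {$, 1, 2}
Therefore, FOLLOW(S) = {$, 1, 2}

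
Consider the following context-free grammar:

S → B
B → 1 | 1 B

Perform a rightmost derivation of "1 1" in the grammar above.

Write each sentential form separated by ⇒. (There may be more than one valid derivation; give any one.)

S ⇒ B ⇒ 1 B ⇒ 1 1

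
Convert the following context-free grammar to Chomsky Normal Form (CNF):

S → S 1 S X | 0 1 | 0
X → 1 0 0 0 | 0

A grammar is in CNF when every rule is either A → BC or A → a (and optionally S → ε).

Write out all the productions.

T1 → 1; T0 → 0; S → 0; X → 0; S → S X0; X0 → T1 X1; X1 → S X; S → T0 T1; X → T1 X2; X2 → T0 X3; X3 → T0 T0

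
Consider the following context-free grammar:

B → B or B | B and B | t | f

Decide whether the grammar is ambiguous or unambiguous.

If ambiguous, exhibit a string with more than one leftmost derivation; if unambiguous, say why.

Ambiguous - the string 't and f or f or f or f' has two distinct leftmost derivations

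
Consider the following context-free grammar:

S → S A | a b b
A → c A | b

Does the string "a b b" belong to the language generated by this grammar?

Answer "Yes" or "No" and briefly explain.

Yes - a valid derivation exists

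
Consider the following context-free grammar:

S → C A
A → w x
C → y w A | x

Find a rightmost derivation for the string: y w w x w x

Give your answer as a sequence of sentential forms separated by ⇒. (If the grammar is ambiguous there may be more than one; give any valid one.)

S ⇒ C A ⇒ C w x ⇒ y w A w x ⇒ y w w x w x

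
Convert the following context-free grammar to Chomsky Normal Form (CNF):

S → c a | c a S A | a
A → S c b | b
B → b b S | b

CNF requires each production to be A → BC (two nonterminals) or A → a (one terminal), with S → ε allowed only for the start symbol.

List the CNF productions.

TC → c; TA → a; S → a; TB → b; A → b; B → b; S → TC TA; S → TC X0; X0 → TA X1; X1 → S A; A → S X2; X2 → TC TB; B → TB X3; X3 → TB S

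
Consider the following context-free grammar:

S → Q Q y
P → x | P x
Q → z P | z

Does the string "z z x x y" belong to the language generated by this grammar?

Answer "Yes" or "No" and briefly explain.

Yes - a valid derivation exists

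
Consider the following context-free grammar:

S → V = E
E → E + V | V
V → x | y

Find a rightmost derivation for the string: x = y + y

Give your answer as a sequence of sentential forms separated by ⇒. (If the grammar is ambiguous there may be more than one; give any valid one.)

S ⇒ V = E ⇒ V = E + V ⇒ V = E + y ⇒ V = V + y ⇒ V = y + y ⇒ x = y + y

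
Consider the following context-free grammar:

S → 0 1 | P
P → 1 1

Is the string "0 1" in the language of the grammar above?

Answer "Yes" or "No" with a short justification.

Yes - a valid derivation exists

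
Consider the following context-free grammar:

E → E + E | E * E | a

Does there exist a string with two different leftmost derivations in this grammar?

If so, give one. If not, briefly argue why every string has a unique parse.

Yes - the string 'a * a + a + a + a' has two distinct leftmost derivations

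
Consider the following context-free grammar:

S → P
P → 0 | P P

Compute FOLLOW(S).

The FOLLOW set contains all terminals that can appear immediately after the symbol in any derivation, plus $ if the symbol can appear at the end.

We compute FOLLOW(S) using the standard algorithm.
FOLLOW(S) starts with {$}.
FIRST(P) = {0}
FIRST(S) = {0}
FOLLOW(P) = {$, 0}
FOLLOW(S) = {$}
Therefore, FOLLOW(S) = {$}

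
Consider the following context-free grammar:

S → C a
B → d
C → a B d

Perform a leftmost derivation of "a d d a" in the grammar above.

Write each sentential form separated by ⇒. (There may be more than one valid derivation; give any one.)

S ⇒ C a ⇒ a B d a ⇒ a d d a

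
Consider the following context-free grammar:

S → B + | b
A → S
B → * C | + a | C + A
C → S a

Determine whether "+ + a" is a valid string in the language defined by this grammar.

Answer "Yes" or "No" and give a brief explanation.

No - no valid derivation exists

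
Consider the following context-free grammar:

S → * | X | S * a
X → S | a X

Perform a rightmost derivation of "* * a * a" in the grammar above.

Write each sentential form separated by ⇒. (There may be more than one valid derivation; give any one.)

S ⇒ S * a ⇒ S * a * a ⇒ * * a * a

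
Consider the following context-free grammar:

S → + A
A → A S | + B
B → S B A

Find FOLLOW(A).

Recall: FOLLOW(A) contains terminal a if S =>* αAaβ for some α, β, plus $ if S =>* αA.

We compute FOLLOW(A) using the standard algorithm.
FOLLOW(S) starts with {$}.
FIRST(A) = {+}
FIRST(B) = {+}
FIRST(S) = {+}
FOLLOW(A) = {$, +}
FOLLOW(B) = {$, +}
FOLLOW(S) = {$, +}
Therefore, FOLLOW(A) = {$, +}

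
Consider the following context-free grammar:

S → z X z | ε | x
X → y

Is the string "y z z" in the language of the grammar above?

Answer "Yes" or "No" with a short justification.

No - no valid derivation exists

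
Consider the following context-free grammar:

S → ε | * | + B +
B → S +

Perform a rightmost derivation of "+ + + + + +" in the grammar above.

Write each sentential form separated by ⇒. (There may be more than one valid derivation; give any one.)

S ⇒ + B + ⇒ + S + + ⇒ + + B + + + ⇒ + + S + + + + ⇒ + + + + + +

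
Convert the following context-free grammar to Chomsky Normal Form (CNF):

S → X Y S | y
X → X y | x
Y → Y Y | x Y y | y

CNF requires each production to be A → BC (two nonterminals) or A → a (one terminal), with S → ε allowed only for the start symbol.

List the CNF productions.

S → y; TY → y; X → x; TX → x; Y → y; S → X X0; X0 → Y S; X → X TY; Y → Y Y; Y → TX X1; X1 → Y TY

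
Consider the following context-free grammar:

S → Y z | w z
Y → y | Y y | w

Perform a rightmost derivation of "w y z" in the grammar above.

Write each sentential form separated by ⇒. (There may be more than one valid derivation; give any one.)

S ⇒ Y z ⇒ Y y z ⇒ w y z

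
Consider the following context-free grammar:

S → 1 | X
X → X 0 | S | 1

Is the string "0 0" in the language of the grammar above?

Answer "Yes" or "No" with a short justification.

No - no valid derivation exists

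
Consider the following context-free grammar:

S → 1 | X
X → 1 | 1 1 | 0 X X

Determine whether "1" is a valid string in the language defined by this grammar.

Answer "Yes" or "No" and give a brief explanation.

Yes - a valid derivation exists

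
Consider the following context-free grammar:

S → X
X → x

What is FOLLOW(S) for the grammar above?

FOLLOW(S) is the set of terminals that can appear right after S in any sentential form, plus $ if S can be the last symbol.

We compute FOLLOW(S) using the standard algorithm.
FOLLOW(S) starts with {$}.
FIRST(S) = {x}
FIRST(X) = {x}
FOLLOW(S) = {$}
FOLLOW(X) = {$}
Therefore, FOLLOW(S) = {$}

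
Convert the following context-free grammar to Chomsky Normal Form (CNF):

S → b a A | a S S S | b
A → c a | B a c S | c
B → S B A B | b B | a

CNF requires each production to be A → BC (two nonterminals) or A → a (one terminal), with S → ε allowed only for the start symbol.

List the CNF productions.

TB → b; TA → a; S → b; TC → c; A → c; B → a; S → TB X0; X0 → TA A; S → TA X1; X1 → S X2; X2 → S S; A → TC TA; A → B X3; X3 → TA X4; X4 → TC S; B → S X5; X5 → B X6; X6 → A B; B → TB B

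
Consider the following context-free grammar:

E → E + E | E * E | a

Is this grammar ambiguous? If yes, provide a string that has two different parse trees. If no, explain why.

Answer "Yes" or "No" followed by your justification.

Yes - the string 'a + a * a + a + a' has two distinct leftmost derivations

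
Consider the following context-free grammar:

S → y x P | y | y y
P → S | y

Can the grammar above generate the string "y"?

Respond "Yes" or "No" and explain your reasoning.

Yes - a valid derivation exists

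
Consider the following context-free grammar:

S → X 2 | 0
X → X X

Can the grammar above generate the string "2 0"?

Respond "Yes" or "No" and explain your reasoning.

No - no valid derivation exists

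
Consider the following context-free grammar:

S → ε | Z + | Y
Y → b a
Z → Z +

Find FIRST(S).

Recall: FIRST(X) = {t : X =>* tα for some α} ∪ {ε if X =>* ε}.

We compute FIRST(S) using the standard algorithm.
FIRST(S) = {b, ε}
FIRST(Y) = {b}
FIRST(Z) = {}
Therefore, FIRST(S) = {b, ε}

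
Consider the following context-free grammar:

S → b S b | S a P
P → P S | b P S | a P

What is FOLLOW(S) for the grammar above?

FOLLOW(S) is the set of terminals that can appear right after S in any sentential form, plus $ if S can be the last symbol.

We compute FOLLOW(S) using the standard algorithm.
FOLLOW(S) starts with {$}.
FIRST(P) = {a, b}
FIRST(S) = {b}
FOLLOW(P) = {$, a, b}
FOLLOW(S) = {$, a, b}
Therefore, FOLLOW(S) = {$, a, b}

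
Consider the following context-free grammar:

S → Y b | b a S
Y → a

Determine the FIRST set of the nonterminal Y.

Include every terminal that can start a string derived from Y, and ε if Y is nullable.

We compute FIRST(Y) using the standard algorithm.
FIRST(S) = {a, b}
FIRST(Y) = {a}
Therefore, FIRST(Y) = {a}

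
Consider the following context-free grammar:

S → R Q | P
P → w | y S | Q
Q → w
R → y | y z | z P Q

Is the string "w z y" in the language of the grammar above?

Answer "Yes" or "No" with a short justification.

No - no valid derivation exists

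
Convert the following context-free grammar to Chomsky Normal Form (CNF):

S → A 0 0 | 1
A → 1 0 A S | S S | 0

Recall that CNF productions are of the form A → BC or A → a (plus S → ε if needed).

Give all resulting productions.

T0 → 0; S → 1; T1 → 1; A → 0; S → A X0; X0 → T0 T0; A → T1 X1; X1 → T0 X2; X2 → A S; A → S S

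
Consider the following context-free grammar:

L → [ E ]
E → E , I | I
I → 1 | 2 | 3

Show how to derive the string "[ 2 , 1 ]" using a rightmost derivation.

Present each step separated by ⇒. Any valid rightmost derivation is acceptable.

L ⇒ [ E ] ⇒ [ E , I ] ⇒ [ E , 1 ] ⇒ [ I , 1 ] ⇒ [ 2 , 1 ]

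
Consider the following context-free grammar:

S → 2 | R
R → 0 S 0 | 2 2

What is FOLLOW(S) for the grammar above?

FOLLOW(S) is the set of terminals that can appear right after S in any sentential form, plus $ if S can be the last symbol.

We compute FOLLOW(S) using the standard algorithm.
FOLLOW(S) starts with {$}.
FIRST(R) = {0, 2}
FIRST(S) = {0, 2}
FOLLOW(R) = {$, 0}
FOLLOW(S) = {$, 0}
Therefore, FOLLOW(S) = {$, 0}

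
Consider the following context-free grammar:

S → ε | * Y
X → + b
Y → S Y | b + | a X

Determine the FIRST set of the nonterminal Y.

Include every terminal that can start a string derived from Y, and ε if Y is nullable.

We compute FIRST(Y) using the standard algorithm.
FIRST(S) = {*, ε}
FIRST(X) = {+}
FIRST(Y) = {*, a, b}
Therefore, FIRST(Y) = {*, a, b}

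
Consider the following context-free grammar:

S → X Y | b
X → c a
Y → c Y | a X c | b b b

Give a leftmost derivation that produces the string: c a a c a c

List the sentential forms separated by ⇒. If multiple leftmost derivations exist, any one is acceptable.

S ⇒ X Y ⇒ c a Y ⇒ c a a X c ⇒ c a a c a c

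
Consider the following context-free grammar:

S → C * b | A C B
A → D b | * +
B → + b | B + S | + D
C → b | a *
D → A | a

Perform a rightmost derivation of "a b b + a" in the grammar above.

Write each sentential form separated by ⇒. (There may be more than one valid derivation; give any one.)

S ⇒ A C B ⇒ A C + D ⇒ A C + a ⇒ A b + a ⇒ D b b + a ⇒ a b b + a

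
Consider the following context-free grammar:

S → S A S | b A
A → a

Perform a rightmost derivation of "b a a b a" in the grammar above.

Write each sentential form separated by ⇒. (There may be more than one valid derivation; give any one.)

S ⇒ S A S ⇒ S A b A ⇒ S A b a ⇒ S a b a ⇒ b A a b a ⇒ b a a b a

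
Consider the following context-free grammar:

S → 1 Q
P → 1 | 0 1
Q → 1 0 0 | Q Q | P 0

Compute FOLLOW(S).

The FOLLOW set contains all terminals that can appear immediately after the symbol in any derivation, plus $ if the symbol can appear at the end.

We compute FOLLOW(S) using the standard algorithm.
FOLLOW(S) starts with {$}.
FIRST(P) = {0, 1}
FIRST(Q) = {0, 1}
FIRST(S) = {1}
FOLLOW(P) = {0}
FOLLOW(Q) = {$, 0, 1}
FOLLOW(S) = {$}
Therefore, FOLLOW(S) = {$}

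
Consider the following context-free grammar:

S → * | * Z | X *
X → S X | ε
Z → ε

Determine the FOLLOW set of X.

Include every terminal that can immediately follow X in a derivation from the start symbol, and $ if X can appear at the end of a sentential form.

We compute FOLLOW(X) using the standard algorithm.
FOLLOW(S) starts with {$}.
FIRST(S) = {*}
FIRST(X) = {*, ε}
FIRST(Z) = {ε}
FOLLOW(S) = {$, *}
FOLLOW(X) = {*}
FOLLOW(Z) = {$, *}
Therefore, FOLLOW(X) = {*}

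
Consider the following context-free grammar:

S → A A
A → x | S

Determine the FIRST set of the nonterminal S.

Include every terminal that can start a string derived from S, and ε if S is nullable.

We compute FIRST(S) using the standard algorithm.
FIRST(A) = {x}
FIRST(S) = {x}
Therefore, FIRST(S) = {x}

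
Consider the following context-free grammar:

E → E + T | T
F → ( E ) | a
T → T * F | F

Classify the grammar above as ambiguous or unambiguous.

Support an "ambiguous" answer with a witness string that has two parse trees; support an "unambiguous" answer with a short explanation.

Unambiguous - every string in the language has a unique parse tree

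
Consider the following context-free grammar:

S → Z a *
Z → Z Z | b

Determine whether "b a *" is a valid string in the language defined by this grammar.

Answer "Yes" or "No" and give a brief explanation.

Yes - a valid derivation exists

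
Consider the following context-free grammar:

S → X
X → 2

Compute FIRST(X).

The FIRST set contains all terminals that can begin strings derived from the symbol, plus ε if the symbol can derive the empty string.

We compute FIRST(X) using the standard algorithm.
FIRST(S) = {2}
FIRST(X) = {2}
Therefore, FIRST(X) = {2}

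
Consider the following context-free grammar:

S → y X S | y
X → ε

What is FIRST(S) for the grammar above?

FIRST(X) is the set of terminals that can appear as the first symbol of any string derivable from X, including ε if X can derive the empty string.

We compute FIRST(S) using the standard algorithm.
FIRST(S) = {y}
FIRST(X) = {ε}
Therefore, FIRST(S) = {y}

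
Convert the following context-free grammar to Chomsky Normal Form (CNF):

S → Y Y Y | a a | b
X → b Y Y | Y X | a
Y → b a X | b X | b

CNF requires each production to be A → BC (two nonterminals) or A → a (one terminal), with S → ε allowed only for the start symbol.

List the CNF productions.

TA → a; S → b; TB → b; X → a; Y → b; S → Y X0; X0 → Y Y; S → TA TA; X → TB X1; X1 → Y Y; X → Y X; Y → TB X2; X2 → TA X; Y → TB X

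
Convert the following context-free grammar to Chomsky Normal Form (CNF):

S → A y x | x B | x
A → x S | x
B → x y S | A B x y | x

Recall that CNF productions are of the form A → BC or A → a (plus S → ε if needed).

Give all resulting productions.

TY → y; TX → x; S → x; A → x; B → x; S → A X0; X0 → TY TX; S → TX B; A → TX S; B → TX X1; X1 → TY S; B → A X2; X2 → B X3; X3 → TX TY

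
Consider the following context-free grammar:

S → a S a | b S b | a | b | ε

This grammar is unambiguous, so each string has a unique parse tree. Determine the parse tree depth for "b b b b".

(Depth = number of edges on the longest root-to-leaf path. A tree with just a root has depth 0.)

3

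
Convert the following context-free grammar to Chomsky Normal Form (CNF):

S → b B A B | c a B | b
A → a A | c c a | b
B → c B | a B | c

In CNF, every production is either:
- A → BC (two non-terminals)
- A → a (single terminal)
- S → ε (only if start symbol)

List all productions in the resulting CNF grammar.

TB → b; TC → c; TA → a; S → b; A → b; B → c; S → TB X0; X0 → B X1; X1 → A B; S → TC X2; X2 → TA B; A → TA A; A → TC X3; X3 → TC TA; B → TC B; B → TA B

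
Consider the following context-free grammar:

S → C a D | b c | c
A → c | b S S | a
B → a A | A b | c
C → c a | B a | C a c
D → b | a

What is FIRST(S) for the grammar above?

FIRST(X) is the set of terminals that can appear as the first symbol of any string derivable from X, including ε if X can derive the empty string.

We compute FIRST(S) using the standard algorithm.
FIRST(A) = {a, b, c}
FIRST(B) = {a, b, c}
FIRST(C) = {a, b, c}
FIRST(D) = {a, b}
FIRST(S) = {a, b, c}
Therefore, FIRST(S) = {a, b, c}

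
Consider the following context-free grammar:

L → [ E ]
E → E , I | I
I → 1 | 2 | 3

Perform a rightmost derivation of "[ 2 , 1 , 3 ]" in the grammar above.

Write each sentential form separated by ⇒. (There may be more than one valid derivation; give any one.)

L ⇒ [ E ] ⇒ [ E , I ] ⇒ [ E , 3 ] ⇒ [ E , I , 3 ] ⇒ [ E , 1 , 3 ] ⇒ [ I , 1 , 3 ] ⇒ [ 2 , 1 , 3 ]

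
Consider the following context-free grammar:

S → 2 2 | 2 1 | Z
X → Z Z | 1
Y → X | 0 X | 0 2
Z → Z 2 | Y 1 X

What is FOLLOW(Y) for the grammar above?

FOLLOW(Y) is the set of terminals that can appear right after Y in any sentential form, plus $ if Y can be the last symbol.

We compute FOLLOW(Y) using the standard algorithm.
FOLLOW(S) starts with {$}.
FIRST(S) = {0, 1, 2}
FIRST(X) = {0, 1}
FIRST(Y) = {0, 1}
FIRST(Z) = {0, 1}
FOLLOW(S) = {$}
FOLLOW(X) = {$, 0, 1, 2}
FOLLOW(Y) = {1}
FOLLOW(Z) = {$, 0, 1, 2}
Therefore, FOLLOW(Y) = {1}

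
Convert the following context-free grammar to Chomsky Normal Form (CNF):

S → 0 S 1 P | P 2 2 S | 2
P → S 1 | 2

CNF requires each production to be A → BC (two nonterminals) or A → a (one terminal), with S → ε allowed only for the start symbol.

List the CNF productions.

T0 → 0; T1 → 1; T2 → 2; S → 2; P → 2; S → T0 X0; X0 → S X1; X1 → T1 P; S → P X2; X2 → T2 X3; X3 → T2 S; P → S T1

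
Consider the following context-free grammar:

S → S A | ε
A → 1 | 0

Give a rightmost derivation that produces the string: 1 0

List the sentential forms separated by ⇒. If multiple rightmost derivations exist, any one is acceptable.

S ⇒ S A ⇒ S 0 ⇒ S A 0 ⇒ S 1 0 ⇒ 1 0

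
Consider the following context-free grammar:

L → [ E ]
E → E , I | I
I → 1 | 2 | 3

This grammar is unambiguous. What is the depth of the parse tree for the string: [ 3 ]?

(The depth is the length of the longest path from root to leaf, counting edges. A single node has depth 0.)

3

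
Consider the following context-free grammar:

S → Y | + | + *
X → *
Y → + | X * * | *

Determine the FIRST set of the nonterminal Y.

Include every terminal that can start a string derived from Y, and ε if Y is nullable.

We compute FIRST(Y) using the standard algorithm.
FIRST(S) = {*, +}
FIRST(X) = {*}
FIRST(Y) = {*, +}
Therefore, FIRST(Y) = {*, +}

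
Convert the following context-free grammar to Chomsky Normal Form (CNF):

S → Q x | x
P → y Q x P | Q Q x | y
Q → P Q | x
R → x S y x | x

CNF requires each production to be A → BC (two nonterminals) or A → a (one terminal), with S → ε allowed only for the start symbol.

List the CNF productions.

TX → x; S → x; TY → y; P → y; Q → x; R → x; S → Q TX; P → TY X0; X0 → Q X1; X1 → TX P; P → Q X2; X2 → Q TX; Q → P Q; R → TX X3; X3 → S X4; X4 → TY TX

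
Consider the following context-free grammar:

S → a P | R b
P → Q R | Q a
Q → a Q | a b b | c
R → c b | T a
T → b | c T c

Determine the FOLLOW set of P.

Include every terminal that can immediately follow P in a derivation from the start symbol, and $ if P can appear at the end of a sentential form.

We compute FOLLOW(P) using the standard algorithm.
FOLLOW(S) starts with {$}.
FIRST(P) = {a, c}
FIRST(Q) = {a, c}
FIRST(R) = {b, c}
FIRST(S) = {a, b, c}
FIRST(T) = {b, c}
FOLLOW(P) = {$}
FOLLOW(Q) = {a, b, c}
FOLLOW(R) = {$, b}
FOLLOW(S) = {$}
FOLLOW(T) = {a, c}
Therefore, FOLLOW(P) = {$}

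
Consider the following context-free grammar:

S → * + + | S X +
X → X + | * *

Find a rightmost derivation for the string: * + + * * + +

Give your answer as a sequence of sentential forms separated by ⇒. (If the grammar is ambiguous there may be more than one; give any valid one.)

S ⇒ S X + ⇒ S X + + ⇒ S * * + + ⇒ * + + * * + +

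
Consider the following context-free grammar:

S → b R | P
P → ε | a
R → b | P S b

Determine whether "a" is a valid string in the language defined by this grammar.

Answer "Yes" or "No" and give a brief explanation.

Yes - a valid derivation exists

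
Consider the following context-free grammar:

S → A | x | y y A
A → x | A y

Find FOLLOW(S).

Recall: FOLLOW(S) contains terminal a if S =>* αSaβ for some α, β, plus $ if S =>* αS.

We compute FOLLOW(S) using the standard algorithm.
FOLLOW(S) starts with {$}.
FIRST(A) = {x}
FIRST(S) = {x, y}
FOLLOW(A) = {$, y}
FOLLOW(S) = {$}
Therefore, FOLLOW(S) = {$}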